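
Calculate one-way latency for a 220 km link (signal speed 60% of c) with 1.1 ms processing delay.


Speed = 0.6 * 3e5 km/s = 180000 km/s
Propagation delay = 220 / 180000 = 0.0012 s = 1.2222 ms
Processing delay = 1.1 ms
Total one-way latency = 2.3222 ms


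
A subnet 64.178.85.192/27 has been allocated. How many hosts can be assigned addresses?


Host bits = 32 - 27 = 5
Total addresses = 2^5 = 32
Usable = total - 2 (network and broadcast)
Usable hosts: 30


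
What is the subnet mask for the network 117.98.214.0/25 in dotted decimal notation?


/25 means 25 network bits, 7 host bits
Binary: 11111111111111111111111110000000
Mask: 255.255.255.128


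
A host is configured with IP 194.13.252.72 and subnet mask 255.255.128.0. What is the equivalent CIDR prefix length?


Binary: 11111111.11111111.10000000.00000000
Count leading 1s
Prefix: /17


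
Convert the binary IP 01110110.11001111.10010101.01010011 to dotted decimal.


01110110 = 118
11001111 = 207
10010101 = 149
01010011 = 83
IP: 118.207.149.83


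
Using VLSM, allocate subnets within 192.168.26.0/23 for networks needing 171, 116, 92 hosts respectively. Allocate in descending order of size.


171 hosts -> /24 (254 usable): 192.168.26.0/24
116 hosts -> /25 (126 usable): 192.168.27.0/25
92 hosts -> /25 (126 usable): 192.168.27.128/25
Allocation: 192.168.26.0/24 (171 hosts, 254 usable); 192.168.27.0/25 (116 hosts, 126 usable); 192.168.27.128/25 (92 hosts, 126 usable)


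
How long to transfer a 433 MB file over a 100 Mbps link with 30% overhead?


Effective throughput = 100 * (1 - 30/100) = 70 Mbps
File size in Mb = 433 * 8 = 3464 Mb
Time = 3464 / 70
Time = 49.4857 seconds


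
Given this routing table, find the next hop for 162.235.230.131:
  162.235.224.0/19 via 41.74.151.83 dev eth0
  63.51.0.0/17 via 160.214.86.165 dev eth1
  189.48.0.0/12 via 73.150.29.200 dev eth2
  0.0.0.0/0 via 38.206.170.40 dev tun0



Longest prefix match for 162.235.230.131:
  /19 162.235.224.0: MATCH
  /17 63.51.0.0: no
  /12 189.48.0.0: no
  /0 0.0.0.0: MATCH
Selected: next-hop 41.74.151.83 via eth0 (matched /19)


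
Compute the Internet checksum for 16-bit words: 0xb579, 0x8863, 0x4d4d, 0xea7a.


Sum all words (with carry folding):
+ 0xb579 = 0xb579
+ 0x8863 = 0x3ddd
+ 0x4d4d = 0x8b2a
+ 0xea7a = 0x75a5
One's complement: ~0x75a5
Checksum = 0x8a5a


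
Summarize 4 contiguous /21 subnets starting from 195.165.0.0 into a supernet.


Original prefix: /21
Number of subnets: 4 = 2^2
New prefix = 21 - 2 = 19
Supernet: 195.165.0.0/19


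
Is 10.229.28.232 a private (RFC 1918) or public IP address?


RFC 1918 private ranges:
  10.0.0.0/8 (10.0.0.0 - 10.255.255.255)
  172.16.0.0/12 (172.16.0.0 - 172.31.255.255)
  192.168.0.0/16 (192.168.0.0 - 192.168.255.255)
Private (in 10.0.0.0/8)


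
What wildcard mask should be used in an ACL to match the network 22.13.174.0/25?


Subnet mask: 255.255.255.128
Wildcard = 255.255.255.255 - subnet mask
255 - 255 = 0
255 - 255 = 0
255 - 255 = 0
255 - 128 = 127
Wildcard: 0.0.0.127


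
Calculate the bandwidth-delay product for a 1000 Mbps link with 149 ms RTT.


BDP = bandwidth * RTT
= 1000 Mbps * 149 ms
= 1000 * 1e6 * 149 / 1000 bits
= 149000000 bits
= 18625000 bytes
= 18188.4766 KB
BDP = 149000000 bits (18625000 bytes)


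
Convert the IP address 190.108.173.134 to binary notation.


190 = 10111110
108 = 01101100
173 = 10101101
134 = 10000110
Binary: 10111110.01101100.10101101.10000110


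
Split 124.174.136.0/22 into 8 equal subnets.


New prefix = 22 + 3 = 25
Each subnet has 128 addresses
  124.174.136.0/25
  124.174.136.128/25
  124.174.137.0/25
  124.174.137.128/25
  124.174.138.0/25
  124.174.138.128/25
  124.174.139.0/25
  124.174.139.128/25
Subnets: 124.174.136.0/25, 124.174.136.128/25, 124.174.137.0/25, 124.174.137.128/25, 124.174.138.0/25, 124.174.138.128/25, 124.174.139.0/25, 124.174.139.128/25


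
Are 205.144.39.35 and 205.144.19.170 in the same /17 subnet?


Mask: 255.255.128.0
205.144.39.35 AND mask = 205.144.0.0
205.144.19.170 AND mask = 205.144.0.0
Yes, same subnet (205.144.0.0)


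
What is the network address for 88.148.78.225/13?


IP:   01011000.10010100.01001110.11100001
Mask: 11111111.11111000.00000000.00000000
AND operation:
Net:  01011000.10010000.00000000.00000000
Network: 88.144.0.0/13


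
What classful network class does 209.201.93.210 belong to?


First octet: 209
Binary: 11010001
110xxxxx -> Class C (192-223)
Class C, default mask 255.255.255.0 (/24)


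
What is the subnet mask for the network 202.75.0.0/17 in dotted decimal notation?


/17 means 17 network bits, 15 host bits
Binary: 11111111111111111000000000000000
Mask: 255.255.128.0


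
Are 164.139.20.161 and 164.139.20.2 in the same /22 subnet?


Mask: 255.255.252.0
164.139.20.161 AND mask = 164.139.20.0
164.139.20.2 AND mask = 164.139.20.0
Yes, same subnet (164.139.20.0)


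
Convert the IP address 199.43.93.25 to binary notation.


199 = 11000111
43 = 00101011
93 = 01011101
25 = 00011001
Binary: 11000111.00101011.01011101.00011001


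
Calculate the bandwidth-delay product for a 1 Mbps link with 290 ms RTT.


BDP = bandwidth * RTT
= 1 Mbps * 290 ms
= 1 * 1e6 * 290 / 1000 bits
= 290000 bits
= 36250 bytes
= 35.4004 KB
BDP = 290000 bits (36250 bytes)


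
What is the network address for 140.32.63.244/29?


IP:   10001100.00100000.00111111.11110100
Mask: 11111111.11111111.11111111.11111000
AND operation:
Net:  10001100.00100000.00111111.11110000
Network: 140.32.63.240/29


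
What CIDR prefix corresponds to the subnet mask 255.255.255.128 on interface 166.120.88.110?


Binary: 11111111.11111111.11111111.10000000
Count leading 1s
Prefix: /25


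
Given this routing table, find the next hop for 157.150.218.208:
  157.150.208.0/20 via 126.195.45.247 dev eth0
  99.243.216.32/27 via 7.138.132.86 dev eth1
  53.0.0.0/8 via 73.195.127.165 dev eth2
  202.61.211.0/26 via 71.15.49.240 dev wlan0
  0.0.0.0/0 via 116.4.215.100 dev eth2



Longest prefix match for 157.150.218.208:
  /20 157.150.208.0: MATCH
  /27 99.243.216.32: no
  /8 53.0.0.0: no
  /26 202.61.211.0: no
  /0 0.0.0.0: MATCH
Selected: next-hop 126.195.45.247 via eth0 (matched /20)


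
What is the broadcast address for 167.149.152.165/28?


Network: 167.149.152.160/28
Host bits = 4
Set all host bits to 1:
Broadcast: 167.149.152.175


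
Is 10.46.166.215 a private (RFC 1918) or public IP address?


RFC 1918 private ranges:
  10.0.0.0/8 (10.0.0.0 - 10.255.255.255)
  172.16.0.0/12 (172.16.0.0 - 172.31.255.255)
  192.168.0.0/16 (192.168.0.0 - 192.168.255.255)
Private (in 10.0.0.0/8)


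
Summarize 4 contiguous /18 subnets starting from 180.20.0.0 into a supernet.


Original prefix: /18
Number of subnets: 4 = 2^2
New prefix = 18 - 2 = 16
Supernet: 180.20.0.0/16


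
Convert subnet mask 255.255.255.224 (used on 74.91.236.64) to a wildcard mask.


Subnet mask: 255.255.255.224
Wildcard = 255.255.255.255 - subnet mask
255 - 255 = 0
255 - 255 = 0
255 - 255 = 0
255 - 224 = 31
Wildcard: 0.0.0.31


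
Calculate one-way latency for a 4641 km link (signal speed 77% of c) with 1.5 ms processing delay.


Speed = 0.77 * 3e5 km/s = 231000 km/s
Propagation delay = 4641 / 231000 = 0.0201 s = 20.0909 ms
Processing delay = 1.5 ms
Total one-way latency = 21.5909 ms


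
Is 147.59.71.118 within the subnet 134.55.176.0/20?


Subnet network: 134.55.176.0
Test IP AND mask: 147.59.64.0
No, 147.59.71.118 is not in 134.55.176.0/20


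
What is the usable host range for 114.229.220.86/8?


Network: 114.0.0.0
Broadcast: 114.255.255.255
First usable = network + 1
Last usable = broadcast - 1
Range: 114.0.0.1 to 114.255.255.254


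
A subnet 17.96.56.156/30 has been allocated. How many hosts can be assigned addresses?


Host bits = 32 - 30 = 2
Total addresses = 2^2 = 4
Usable = total - 2 (network and broadcast)
Usable hosts: 2


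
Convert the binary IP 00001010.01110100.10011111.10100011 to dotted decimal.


00001010 = 10
01110100 = 116
10011111 = 159
10100011 = 163
IP: 10.116.159.163


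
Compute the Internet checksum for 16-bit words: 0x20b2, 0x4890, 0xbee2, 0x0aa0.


Sum all words (with carry folding):
+ 0x20b2 = 0x20b2
+ 0x4890 = 0x6942
+ 0xbee2 = 0x2825
+ 0x0aa0 = 0x32c5
One's complement: ~0x32c5
Checksum = 0xcd3a


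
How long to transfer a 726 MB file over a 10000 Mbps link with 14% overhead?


Effective throughput = 10000 * (1 - 14/100) = 8600 Mbps
File size in Mb = 726 * 8 = 5808 Mb
Time = 5808 / 8600
Time = 0.6753 seconds


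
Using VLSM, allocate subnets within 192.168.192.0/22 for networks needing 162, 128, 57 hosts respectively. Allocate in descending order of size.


162 hosts -> /24 (254 usable): 192.168.192.0/24
128 hosts -> /24 (254 usable): 192.168.193.0/24
57 hosts -> /26 (62 usable): 192.168.194.0/26
Allocation: 192.168.192.0/24 (162 hosts, 254 usable); 192.168.193.0/24 (128 hosts, 254 usable); 192.168.194.0/26 (57 hosts, 62 usable)


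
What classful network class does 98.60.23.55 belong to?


First octet: 98
Binary: 01100010
0xxxxxxx -> Class A (1-126)
Class A, default mask 255.0.0.0 (/8)


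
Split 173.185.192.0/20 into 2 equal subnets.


New prefix = 20 + 1 = 21
Each subnet has 2048 addresses
  173.185.192.0/21
  173.185.200.0/21
Subnets: 173.185.192.0/21, 173.185.200.0/21


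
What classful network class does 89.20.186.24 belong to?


First octet: 89
Binary: 01011001
0xxxxxxx -> Class A (1-126)
Class A, default mask 255.0.0.0 (/8)


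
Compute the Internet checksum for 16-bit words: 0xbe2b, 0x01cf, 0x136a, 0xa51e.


Sum all words (with carry folding):
+ 0xbe2b = 0xbe2b
+ 0x01cf = 0xbffa
+ 0x136a = 0xd364
+ 0xa51e = 0x7883
One's complement: ~0x7883
Checksum = 0x877c


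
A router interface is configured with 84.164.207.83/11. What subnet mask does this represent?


/11 means 11 network bits, 21 host bits
Binary: 11111111111000000000000000000000
Mask: 255.224.0.0


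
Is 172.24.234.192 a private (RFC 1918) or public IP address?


RFC 1918 private ranges:
  10.0.0.0/8 (10.0.0.0 - 10.255.255.255)
  172.16.0.0/12 (172.16.0.0 - 172.31.255.255)
  192.168.0.0/16 (192.168.0.0 - 192.168.255.255)
Private (in 172.16.0.0/12)


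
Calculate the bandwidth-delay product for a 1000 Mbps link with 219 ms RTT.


BDP = bandwidth * RTT
= 1000 Mbps * 219 ms
= 1000 * 1e6 * 219 / 1000 bits
= 219000000 bits
= 27375000 bytes
= 26733.3984 KB
BDP = 219000000 bits (27375000 bytes)


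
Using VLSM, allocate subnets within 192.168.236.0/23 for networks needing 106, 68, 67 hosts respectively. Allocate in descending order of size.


106 hosts -> /25 (126 usable): 192.168.236.0/25
68 hosts -> /25 (126 usable): 192.168.236.128/25
67 hosts -> /25 (126 usable): 192.168.237.0/25
Allocation: 192.168.236.0/25 (106 hosts, 126 usable); 192.168.236.128/25 (68 hosts, 126 usable); 192.168.237.0/25 (67 hosts, 126 usable)


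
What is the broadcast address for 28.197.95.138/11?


Network: 28.192.0.0/11
Host bits = 21
Set all host bits to 1:
Broadcast: 28.223.255.255


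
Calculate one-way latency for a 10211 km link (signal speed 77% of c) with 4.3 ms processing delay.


Speed = 0.77 * 3e5 km/s = 231000 km/s
Propagation delay = 10211 / 231000 = 0.0442 s = 44.2035 ms
Processing delay = 4.3 ms
Total one-way latency = 48.5035 ms


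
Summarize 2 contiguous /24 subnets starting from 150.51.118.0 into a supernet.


Original prefix: /24
Number of subnets: 2 = 2^1
New prefix = 24 - 1 = 23
Supernet: 150.51.118.0/23


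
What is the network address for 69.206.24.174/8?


IP:   01000101.11001110.00011000.10101110
Mask: 11111111.00000000.00000000.00000000
AND operation:
Net:  01000101.00000000.00000000.00000000
Network: 69.0.0.0/8


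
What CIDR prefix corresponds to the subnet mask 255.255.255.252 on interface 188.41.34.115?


Binary: 11111111.11111111.11111111.11111100
Count leading 1s
Prefix: /30


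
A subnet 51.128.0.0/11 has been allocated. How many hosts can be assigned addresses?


Host bits = 32 - 11 = 21
Total addresses = 2^21 = 2097152
Usable = total - 2 (network and broadcast)
Usable hosts: 2097150


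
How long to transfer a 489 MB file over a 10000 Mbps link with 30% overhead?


Effective throughput = 10000 * (1 - 30/100) = 7000 Mbps
File size in Mb = 489 * 8 = 3912 Mb
Time = 3912 / 7000
Time = 0.5589 seconds


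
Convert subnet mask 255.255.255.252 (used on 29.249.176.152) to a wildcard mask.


Subnet mask: 255.255.255.252
Wildcard = 255.255.255.255 - subnet mask
255 - 255 = 0
255 - 255 = 0
255 - 255 = 0
255 - 252 = 3
Wildcard: 0.0.0.3


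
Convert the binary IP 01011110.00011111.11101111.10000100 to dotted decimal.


01011110 = 94
00011111 = 31
11101111 = 239
10000100 = 132
IP: 94.31.239.132


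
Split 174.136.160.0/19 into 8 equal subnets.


New prefix = 19 + 3 = 22
Each subnet has 1024 addresses
  174.136.160.0/22
  174.136.164.0/22
  174.136.168.0/22
  174.136.172.0/22
  174.136.176.0/22
  174.136.180.0/22
  174.136.184.0/22
  174.136.188.0/22
Subnets: 174.136.160.0/22, 174.136.164.0/22, 174.136.168.0/22, 174.136.172.0/22, 174.136.176.0/22, 174.136.180.0/22, 174.136.184.0/22, 174.136.188.0/22


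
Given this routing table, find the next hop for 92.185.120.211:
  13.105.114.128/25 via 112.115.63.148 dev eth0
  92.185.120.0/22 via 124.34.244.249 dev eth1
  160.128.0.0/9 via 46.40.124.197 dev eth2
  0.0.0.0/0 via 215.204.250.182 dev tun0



Longest prefix match for 92.185.120.211:
  /25 13.105.114.128: no
  /22 92.185.120.0: MATCH
  /9 160.128.0.0: no
  /0 0.0.0.0: MATCH
Selected: next-hop 124.34.244.249 via eth1 (matched /22)


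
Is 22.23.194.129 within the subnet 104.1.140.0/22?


Subnet network: 104.1.140.0
Test IP AND mask: 22.23.192.0
No, 22.23.194.129 is not in 104.1.140.0/22


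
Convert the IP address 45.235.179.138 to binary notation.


45 = 00101101
235 = 11101011
179 = 10110011
138 = 10001010
Binary: 00101101.11101011.10110011.10001010


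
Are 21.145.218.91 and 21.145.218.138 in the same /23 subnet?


Mask: 255.255.254.0
21.145.218.91 AND mask = 21.145.218.0
21.145.218.138 AND mask = 21.145.218.0
Yes, same subnet (21.145.218.0)


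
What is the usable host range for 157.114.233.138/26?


Network: 157.114.233.128
Broadcast: 157.114.233.191
First usable = network + 1
Last usable = broadcast - 1
Range: 157.114.233.129 to 157.114.233.190


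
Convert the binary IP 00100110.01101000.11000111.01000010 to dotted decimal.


00100110 = 38
01101000 = 104
11000111 = 199
01000010 = 66
IP: 38.104.199.66


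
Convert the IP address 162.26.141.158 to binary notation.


162 = 10100010
26 = 00011010
141 = 10001101
158 = 10011110
Binary: 10100010.00011010.10001101.10011110


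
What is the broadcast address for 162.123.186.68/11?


Network: 162.96.0.0/11
Host bits = 21
Set all host bits to 1:
Broadcast: 162.127.255.255


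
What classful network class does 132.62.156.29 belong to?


First octet: 132
Binary: 10000100
10xxxxxx -> Class B (128-191)
Class B, default mask 255.255.0.0 (/16)


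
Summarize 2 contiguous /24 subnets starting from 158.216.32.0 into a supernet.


Original prefix: /24
Number of subnets: 2 = 2^1
New prefix = 24 - 1 = 23
Supernet: 158.216.32.0/23


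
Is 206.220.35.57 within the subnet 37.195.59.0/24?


Subnet network: 37.195.59.0
Test IP AND mask: 206.220.35.0
No, 206.220.35.57 is not in 37.195.59.0/24


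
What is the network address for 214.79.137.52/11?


IP:   11010110.01001111.10001001.00110100
Mask: 11111111.11100000.00000000.00000000
AND operation:
Net:  11010110.01000000.00000000.00000000
Network: 214.64.0.0/11


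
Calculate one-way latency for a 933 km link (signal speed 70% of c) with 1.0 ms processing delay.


Speed = 0.7 * 3e5 km/s = 210000 km/s
Propagation delay = 933 / 210000 = 0.0044 s = 4.4429 ms
Processing delay = 1.0 ms
Total one-way latency = 5.4429 ms


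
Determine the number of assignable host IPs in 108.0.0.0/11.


Host bits = 32 - 11 = 21
Total addresses = 2^21 = 2097152
Usable = total - 2 (network and broadcast)
Usable hosts: 2097150


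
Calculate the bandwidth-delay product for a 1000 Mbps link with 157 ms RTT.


BDP = bandwidth * RTT
= 1000 Mbps * 157 ms
= 1000 * 1e6 * 157 / 1000 bits
= 157000000 bits
= 19625000 bytes
= 19165.0391 KB
BDP = 157000000 bits (19625000 bytes)


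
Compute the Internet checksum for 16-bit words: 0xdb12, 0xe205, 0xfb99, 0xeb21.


Sum all words (with carry folding):
+ 0xdb12 = 0xdb12
+ 0xe205 = 0xbd18
+ 0xfb99 = 0xb8b2
+ 0xeb21 = 0xa3d4
One's complement: ~0xa3d4
Checksum = 0x5c2b


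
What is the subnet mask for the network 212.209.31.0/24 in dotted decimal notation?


/24 means 24 network bits, 8 host bits
Binary: 11111111111111111111111100000000
Mask: 255.255.255.0


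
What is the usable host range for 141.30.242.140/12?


Network: 141.16.0.0
Broadcast: 141.31.255.255
First usable = network + 1
Last usable = broadcast - 1
Range: 141.16.0.1 to 141.31.255.254


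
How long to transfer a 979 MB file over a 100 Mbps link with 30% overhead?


Effective throughput = 100 * (1 - 30/100) = 70 Mbps
File size in Mb = 979 * 8 = 7832 Mb
Time = 7832 / 70
Time = 111.8857 seconds


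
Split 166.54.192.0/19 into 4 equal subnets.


New prefix = 19 + 2 = 21
Each subnet has 2048 addresses
  166.54.192.0/21
  166.54.200.0/21
  166.54.208.0/21
  166.54.216.0/21
Subnets: 166.54.192.0/21, 166.54.200.0/21, 166.54.208.0/21, 166.54.216.0/21


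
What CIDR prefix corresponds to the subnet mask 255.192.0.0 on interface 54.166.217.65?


Binary: 11111111.11000000.00000000.00000000
Count leading 1s
Prefix: /10


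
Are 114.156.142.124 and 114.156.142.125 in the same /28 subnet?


Mask: 255.255.255.240
114.156.142.124 AND mask = 114.156.142.112
114.156.142.125 AND mask = 114.156.142.112
Yes, same subnet (114.156.142.112)


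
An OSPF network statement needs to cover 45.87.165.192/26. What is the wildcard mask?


Subnet mask: 255.255.255.192
Wildcard = 255.255.255.255 - subnet mask
255 - 255 = 0
255 - 255 = 0
255 - 255 = 0
255 - 192 = 63
Wildcard: 0.0.0.63


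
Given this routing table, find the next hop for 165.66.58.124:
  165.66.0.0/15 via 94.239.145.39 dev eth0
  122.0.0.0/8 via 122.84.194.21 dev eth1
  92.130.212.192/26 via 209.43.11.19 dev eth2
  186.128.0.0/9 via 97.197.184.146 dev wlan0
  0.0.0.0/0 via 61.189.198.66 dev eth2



Longest prefix match for 165.66.58.124:
  /15 165.66.0.0: MATCH
  /8 122.0.0.0: no
  /26 92.130.212.192: no
  /9 186.128.0.0: no
  /0 0.0.0.0: MATCH
Selected: next-hop 94.239.145.39 via eth0 (matched /15)


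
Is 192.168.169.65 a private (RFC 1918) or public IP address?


RFC 1918 private ranges:
  10.0.0.0/8 (10.0.0.0 - 10.255.255.255)
  172.16.0.0/12 (172.16.0.0 - 172.31.255.255)
  192.168.0.0/16 (192.168.0.0 - 192.168.255.255)
Private (in 192.168.0.0/16)


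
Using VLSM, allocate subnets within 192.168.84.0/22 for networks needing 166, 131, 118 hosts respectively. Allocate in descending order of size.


166 hosts -> /24 (254 usable): 192.168.84.0/24
131 hosts -> /24 (254 usable): 192.168.85.0/24
118 hosts -> /25 (126 usable): 192.168.86.0/25
Allocation: 192.168.84.0/24 (166 hosts, 254 usable); 192.168.85.0/24 (131 hosts, 254 usable); 192.168.86.0/25 (118 hosts, 126 usable)


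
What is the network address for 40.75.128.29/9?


IP:   00101000.01001011.10000000.00011101
Mask: 11111111.10000000.00000000.00000000
AND operation:
Net:  00101000.00000000.00000000.00000000
Network: 40.0.0.0/9


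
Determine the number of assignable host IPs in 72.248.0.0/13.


Host bits = 32 - 13 = 19
Total addresses = 2^19 = 524288
Usable = total - 2 (network and broadcast)
Usable hosts: 524286


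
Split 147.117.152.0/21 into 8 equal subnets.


New prefix = 21 + 3 = 24
Each subnet has 256 addresses
  147.117.152.0/24
  147.117.153.0/24
  147.117.154.0/24
  147.117.155.0/24
  147.117.156.0/24
  147.117.157.0/24
  147.117.158.0/24
  147.117.159.0/24
Subnets: 147.117.152.0/24, 147.117.153.0/24, 147.117.154.0/24, 147.117.155.0/24, 147.117.156.0/24, 147.117.157.0/24, 147.117.158.0/24, 147.117.159.0/24


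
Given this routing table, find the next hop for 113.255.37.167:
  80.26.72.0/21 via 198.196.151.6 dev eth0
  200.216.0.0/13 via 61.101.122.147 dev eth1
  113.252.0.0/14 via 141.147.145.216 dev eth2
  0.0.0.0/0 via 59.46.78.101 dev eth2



Longest prefix match for 113.255.37.167:
  /21 80.26.72.0: no
  /13 200.216.0.0: no
  /14 113.252.0.0: MATCH
  /0 0.0.0.0: MATCH
Selected: next-hop 141.147.145.216 via eth2 (matched /14)


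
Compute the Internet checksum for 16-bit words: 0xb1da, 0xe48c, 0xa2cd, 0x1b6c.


Sum all words (with carry folding):
+ 0xb1da = 0xb1da
+ 0xe48c = 0x9667
+ 0xa2cd = 0x3935
+ 0x1b6c = 0x54a1
One's complement: ~0x54a1
Checksum = 0xab5e


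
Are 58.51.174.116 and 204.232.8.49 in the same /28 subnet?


Mask: 255.255.255.240
58.51.174.116 AND mask = 58.51.174.112
204.232.8.49 AND mask = 204.232.8.48
No, different subnets (58.51.174.112 vs 204.232.8.48)


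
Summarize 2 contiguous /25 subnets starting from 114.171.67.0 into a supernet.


Original prefix: /25
Number of subnets: 2 = 2^1
New prefix = 25 - 1 = 24
Supernet: 114.171.67.0/24


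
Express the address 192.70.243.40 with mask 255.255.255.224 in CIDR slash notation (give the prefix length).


Binary: 11111111.11111111.11111111.11100000
Count leading 1s
Prefix: /27


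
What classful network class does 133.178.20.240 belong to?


First octet: 133
Binary: 10000101
10xxxxxx -> Class B (128-191)
Class B, default mask 255.255.0.0 (/16)


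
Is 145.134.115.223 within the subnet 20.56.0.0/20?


Subnet network: 20.56.0.0
Test IP AND mask: 145.134.112.0
No, 145.134.115.223 is not in 20.56.0.0/20


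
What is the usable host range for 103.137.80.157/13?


Network: 103.136.0.0
Broadcast: 103.143.255.255
First usable = network + 1
Last usable = broadcast - 1
Range: 103.136.0.1 to 103.143.255.254


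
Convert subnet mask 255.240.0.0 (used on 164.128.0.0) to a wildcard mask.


Subnet mask: 255.240.0.0
Wildcard = 255.255.255.255 - subnet mask
255 - 255 = 0
255 - 240 = 15
255 - 0 = 255
255 - 0 = 255
Wildcard: 0.15.255.255


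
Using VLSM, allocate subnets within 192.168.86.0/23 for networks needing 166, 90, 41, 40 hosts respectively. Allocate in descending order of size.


166 hosts -> /24 (254 usable): 192.168.86.0/24
90 hosts -> /25 (126 usable): 192.168.87.0/25
41 hosts -> /26 (62 usable): 192.168.87.128/26
40 hosts -> /26 (62 usable): 192.168.87.192/26
Allocation: 192.168.86.0/24 (166 hosts, 254 usable); 192.168.87.0/25 (90 hosts, 126 usable); 192.168.87.128/26 (41 hosts, 62 usable); 192.168.87.192/26 (40 hosts, 62 usable)


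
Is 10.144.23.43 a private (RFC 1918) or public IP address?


RFC 1918 private ranges:
  10.0.0.0/8 (10.0.0.0 - 10.255.255.255)
  172.16.0.0/12 (172.16.0.0 - 172.31.255.255)
  192.168.0.0/16 (192.168.0.0 - 192.168.255.255)
Private (in 10.0.0.0/8)


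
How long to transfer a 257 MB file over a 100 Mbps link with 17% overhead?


Effective throughput = 100 * (1 - 17/100) = 83 Mbps
File size in Mb = 257 * 8 = 2056 Mb
Time = 2056 / 83
Time = 24.7711 seconds


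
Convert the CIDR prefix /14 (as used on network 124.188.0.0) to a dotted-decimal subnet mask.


/14 means 14 network bits, 18 host bits
Binary: 11111111111111000000000000000000
Mask: 255.252.0.0


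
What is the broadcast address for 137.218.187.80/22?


Network: 137.218.184.0/22
Host bits = 10
Set all host bits to 1:
Broadcast: 137.218.187.255


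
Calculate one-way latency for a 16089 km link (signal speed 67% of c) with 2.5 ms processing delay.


Speed = 0.67 * 3e5 km/s = 201000 km/s
Propagation delay = 16089 / 201000 = 0.08 s = 80.0448 ms
Processing delay = 2.5 ms
Total one-way latency = 82.5448 ms


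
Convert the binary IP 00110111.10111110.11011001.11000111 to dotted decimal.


00110111 = 55
10111110 = 190
11011001 = 217
11000111 = 199
IP: 55.190.217.199


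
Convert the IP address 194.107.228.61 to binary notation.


194 = 11000010
107 = 01101011
228 = 11100100
61 = 00111101
Binary: 11000010.01101011.11100100.00111101


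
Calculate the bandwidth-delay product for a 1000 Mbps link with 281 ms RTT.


BDP = bandwidth * RTT
= 1000 Mbps * 281 ms
= 1000 * 1e6 * 281 / 1000 bits
= 281000000 bits
= 35125000 bytes
= 34301.7578 KB
BDP = 281000000 bits (35125000 bytes)


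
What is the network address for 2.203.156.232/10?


IP:   00000010.11001011.10011100.11101000
Mask: 11111111.11000000.00000000.00000000
AND operation:
Net:  00000010.11000000.00000000.00000000
Network: 2.192.0.0/10


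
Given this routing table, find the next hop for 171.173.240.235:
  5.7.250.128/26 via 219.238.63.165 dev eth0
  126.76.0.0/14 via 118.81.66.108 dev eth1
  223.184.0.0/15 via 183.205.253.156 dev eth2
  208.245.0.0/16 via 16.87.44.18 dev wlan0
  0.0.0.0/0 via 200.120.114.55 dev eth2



Longest prefix match for 171.173.240.235:
  /26 5.7.250.128: no
  /14 126.76.0.0: no
  /15 223.184.0.0: no
  /16 208.245.0.0: no
  /0 0.0.0.0: MATCH
Selected: next-hop 200.120.114.55 via eth2 (matched /0)


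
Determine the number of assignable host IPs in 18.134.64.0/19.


Host bits = 32 - 19 = 13
Total addresses = 2^13 = 8192
Usable = total - 2 (network and broadcast)
Usable hosts: 8190


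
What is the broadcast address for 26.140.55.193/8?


Network: 26.0.0.0/8
Host bits = 24
Set all host bits to 1:
Broadcast: 26.255.255.255


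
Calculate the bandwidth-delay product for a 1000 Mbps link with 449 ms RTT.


BDP = bandwidth * RTT
= 1000 Mbps * 449 ms
= 1000 * 1e6 * 449 / 1000 bits
= 449000000 bits
= 56125000 bytes
= 54809.5703 KB
BDP = 449000000 bits (56125000 bytes)


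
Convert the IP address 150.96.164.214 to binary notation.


150 = 10010110
96 = 01100000
164 = 10100100
214 = 11010110
Binary: 10010110.01100000.10100100.11010110


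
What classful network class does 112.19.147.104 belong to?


First octet: 112
Binary: 01110000
0xxxxxxx -> Class A (1-126)
Class A, default mask 255.0.0.0 (/8)


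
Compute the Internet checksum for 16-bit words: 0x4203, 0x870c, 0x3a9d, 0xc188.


Sum all words (with carry folding):
+ 0x4203 = 0x4203
+ 0x870c = 0xc90f
+ 0x3a9d = 0x03ad
+ 0xc188 = 0xc535
One's complement: ~0xc535
Checksum = 0x3aca


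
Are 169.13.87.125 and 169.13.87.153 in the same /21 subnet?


Mask: 255.255.248.0
169.13.87.125 AND mask = 169.13.80.0
169.13.87.153 AND mask = 169.13.80.0
Yes, same subnet (169.13.80.0)


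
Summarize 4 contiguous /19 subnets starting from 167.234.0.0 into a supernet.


Original prefix: /19
Number of subnets: 4 = 2^2
New prefix = 19 - 2 = 17
Supernet: 167.234.0.0/17


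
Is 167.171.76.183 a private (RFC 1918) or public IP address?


RFC 1918 private ranges:
  10.0.0.0/8 (10.0.0.0 - 10.255.255.255)
  172.16.0.0/12 (172.16.0.0 - 172.31.255.255)
  192.168.0.0/16 (192.168.0.0 - 192.168.255.255)
Public (not in any RFC 1918 range)


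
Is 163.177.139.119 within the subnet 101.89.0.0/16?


Subnet network: 101.89.0.0
Test IP AND mask: 163.177.0.0
No, 163.177.139.119 is not in 101.89.0.0/16


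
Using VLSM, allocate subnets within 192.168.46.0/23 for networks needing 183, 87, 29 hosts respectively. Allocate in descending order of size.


183 hosts -> /24 (254 usable): 192.168.46.0/24
87 hosts -> /25 (126 usable): 192.168.47.0/25
29 hosts -> /27 (30 usable): 192.168.47.128/27
Allocation: 192.168.46.0/24 (183 hosts, 254 usable); 192.168.47.0/25 (87 hosts, 126 usable); 192.168.47.128/27 (29 hosts, 30 usable)


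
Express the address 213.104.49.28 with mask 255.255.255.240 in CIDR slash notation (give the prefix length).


Binary: 11111111.11111111.11111111.11110000
Count leading 1s
Prefix: /28


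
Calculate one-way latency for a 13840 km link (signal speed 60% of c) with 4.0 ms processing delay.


Speed = 0.6 * 3e5 km/s = 180000 km/s
Propagation delay = 13840 / 180000 = 0.0769 s = 76.8889 ms
Processing delay = 4.0 ms
Total one-way latency = 80.8889 ms


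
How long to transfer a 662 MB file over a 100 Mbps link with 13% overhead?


Effective throughput = 100 * (1 - 13/100) = 87 Mbps
File size in Mb = 662 * 8 = 5296 Mb
Time = 5296 / 87
Time = 60.8736 seconds


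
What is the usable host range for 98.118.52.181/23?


Network: 98.118.52.0
Broadcast: 98.118.53.255
First usable = network + 1
Last usable = broadcast - 1
Range: 98.118.52.1 to 98.118.53.254


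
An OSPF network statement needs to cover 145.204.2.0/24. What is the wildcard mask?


Subnet mask: 255.255.255.0
Wildcard = 255.255.255.255 - subnet mask
255 - 255 = 0
255 - 255 = 0
255 - 255 = 0
255 - 0 = 255
Wildcard: 0.0.0.255


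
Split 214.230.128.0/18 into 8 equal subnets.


New prefix = 18 + 3 = 21
Each subnet has 2048 addresses
  214.230.128.0/21
  214.230.136.0/21
  214.230.144.0/21
  214.230.152.0/21
  214.230.160.0/21
  214.230.168.0/21
  214.230.176.0/21
  214.230.184.0/21
Subnets: 214.230.128.0/21, 214.230.136.0/21, 214.230.144.0/21, 214.230.152.0/21, 214.230.160.0/21, 214.230.168.0/21, 214.230.176.0/21, 214.230.184.0/21


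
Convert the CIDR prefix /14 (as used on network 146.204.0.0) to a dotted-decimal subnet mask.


/14 means 14 network bits, 18 host bits
Binary: 11111111111111000000000000000000
Mask: 255.252.0.0


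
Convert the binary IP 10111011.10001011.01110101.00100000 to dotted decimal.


10111011 = 187
10001011 = 139
01110101 = 117
00100000 = 32
IP: 187.139.117.32


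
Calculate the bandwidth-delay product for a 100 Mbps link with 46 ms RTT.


BDP = bandwidth * RTT
= 100 Mbps * 46 ms
= 100 * 1e6 * 46 / 1000 bits
= 4600000 bits
= 575000 bytes
= 561.5234 KB
BDP = 4600000 bits (575000 bytes)


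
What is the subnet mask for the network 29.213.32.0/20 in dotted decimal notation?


/20 means 20 network bits, 12 host bits
Binary: 11111111111111111111000000000000
Mask: 255.255.240.0


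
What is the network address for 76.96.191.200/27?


IP:   01001100.01100000.10111111.11001000
Mask: 11111111.11111111.11111111.11100000
AND operation:
Net:  01001100.01100000.10111111.11000000
Network: 76.96.191.192/27


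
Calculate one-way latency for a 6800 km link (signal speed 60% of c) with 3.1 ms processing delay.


Speed = 0.6 * 3e5 km/s = 180000 km/s
Propagation delay = 6800 / 180000 = 0.0378 s = 37.7778 ms
Processing delay = 3.1 ms
Total one-way latency = 40.8778 ms


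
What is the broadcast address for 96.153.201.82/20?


Network: 96.153.192.0/20
Host bits = 12
Set all host bits to 1:
Broadcast: 96.153.207.255


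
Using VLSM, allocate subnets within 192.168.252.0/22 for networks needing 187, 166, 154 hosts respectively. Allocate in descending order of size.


187 hosts -> /24 (254 usable): 192.168.252.0/24
166 hosts -> /24 (254 usable): 192.168.253.0/24
154 hosts -> /24 (254 usable): 192.168.254.0/24
Allocation: 192.168.252.0/24 (187 hosts, 254 usable); 192.168.253.0/24 (166 hosts, 254 usable); 192.168.254.0/24 (154 hosts, 254 usable)


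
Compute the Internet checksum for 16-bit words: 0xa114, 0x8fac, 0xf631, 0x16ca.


Sum all words (with carry folding):
+ 0xa114 = 0xa114
+ 0x8fac = 0x30c1
+ 0xf631 = 0x26f3
+ 0x16ca = 0x3dbd
One's complement: ~0x3dbd
Checksum = 0xc242


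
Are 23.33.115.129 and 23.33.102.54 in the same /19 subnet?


Mask: 255.255.224.0
23.33.115.129 AND mask = 23.33.96.0
23.33.102.54 AND mask = 23.33.96.0
Yes, same subnet (23.33.96.0)


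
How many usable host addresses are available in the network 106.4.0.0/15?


Host bits = 32 - 15 = 17
Total addresses = 2^17 = 131072
Usable = total - 2 (network and broadcast)
Usable hosts: 131070


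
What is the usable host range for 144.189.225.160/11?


Network: 144.160.0.0
Broadcast: 144.191.255.255
First usable = network + 1
Last usable = broadcast - 1
Range: 144.160.0.1 to 144.191.255.254


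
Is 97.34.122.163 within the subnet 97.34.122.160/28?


Subnet network: 97.34.122.160
Test IP AND mask: 97.34.122.160
Yes, 97.34.122.163 is in 97.34.122.160/28


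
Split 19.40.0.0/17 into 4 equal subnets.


New prefix = 17 + 2 = 19
Each subnet has 8192 addresses
  19.40.0.0/19
  19.40.32.0/19
  19.40.64.0/19
  19.40.96.0/19
Subnets: 19.40.0.0/19, 19.40.32.0/19, 19.40.64.0/19, 19.40.96.0/19


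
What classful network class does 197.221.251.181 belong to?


First octet: 197
Binary: 11000101
110xxxxx -> Class C (192-223)
Class C, default mask 255.255.255.0 (/24)


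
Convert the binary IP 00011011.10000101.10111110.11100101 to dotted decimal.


00011011 = 27
10000101 = 133
10111110 = 190
11100101 = 229
IP: 27.133.190.229


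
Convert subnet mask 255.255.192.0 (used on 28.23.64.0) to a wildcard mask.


Subnet mask: 255.255.192.0
Wildcard = 255.255.255.255 - subnet mask
255 - 255 = 0
255 - 255 = 0
255 - 192 = 63
255 - 0 = 255
Wildcard: 0.0.63.255


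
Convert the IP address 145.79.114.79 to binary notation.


145 = 10010001
79 = 01001111
114 = 01110010
79 = 01001111
Binary: 10010001.01001111.01110010.01001111


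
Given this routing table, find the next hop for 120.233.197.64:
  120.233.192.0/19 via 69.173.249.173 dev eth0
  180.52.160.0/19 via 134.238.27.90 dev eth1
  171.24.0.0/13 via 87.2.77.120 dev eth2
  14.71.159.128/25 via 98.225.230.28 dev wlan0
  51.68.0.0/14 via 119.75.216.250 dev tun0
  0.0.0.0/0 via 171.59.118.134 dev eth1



Longest prefix match for 120.233.197.64:
  /19 120.233.192.0: MATCH
  /19 180.52.160.0: no
  /13 171.24.0.0: no
  /25 14.71.159.128: no
  /14 51.68.0.0: no
  /0 0.0.0.0: MATCH
Selected: next-hop 69.173.249.173 via eth0 (matched /19)


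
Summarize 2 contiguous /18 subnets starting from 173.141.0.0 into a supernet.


Original prefix: /18
Number of subnets: 2 = 2^1
New prefix = 18 - 1 = 17
Supernet: 173.141.0.0/17


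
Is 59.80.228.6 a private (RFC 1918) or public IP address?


RFC 1918 private ranges:
  10.0.0.0/8 (10.0.0.0 - 10.255.255.255)
  172.16.0.0/12 (172.16.0.0 - 172.31.255.255)
  192.168.0.0/16 (192.168.0.0 - 192.168.255.255)
Public (not in any RFC 1918 range)


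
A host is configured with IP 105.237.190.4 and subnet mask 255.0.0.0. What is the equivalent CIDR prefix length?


Binary: 11111111.00000000.00000000.00000000
Count leading 1s
Prefix: /8


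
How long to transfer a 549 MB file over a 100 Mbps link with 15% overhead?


Effective throughput = 100 * (1 - 15/100) = 85 Mbps
File size in Mb = 549 * 8 = 4392 Mb
Time = 4392 / 85
Time = 51.6706 seconds


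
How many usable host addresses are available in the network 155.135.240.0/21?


Host bits = 32 - 21 = 11
Total addresses = 2^11 = 2048
Usable = total - 2 (network and broadcast)
Usable hosts: 2046


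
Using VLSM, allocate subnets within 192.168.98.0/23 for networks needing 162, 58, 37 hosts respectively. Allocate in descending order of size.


162 hosts -> /24 (254 usable): 192.168.98.0/24
58 hosts -> /26 (62 usable): 192.168.99.0/26
37 hosts -> /26 (62 usable): 192.168.99.64/26
Allocation: 192.168.98.0/24 (162 hosts, 254 usable); 192.168.99.0/26 (58 hosts, 62 usable); 192.168.99.64/26 (37 hosts, 62 usable)


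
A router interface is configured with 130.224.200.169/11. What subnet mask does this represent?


/11 means 11 network bits, 21 host bits
Binary: 11111111111000000000000000000000
Mask: 255.224.0.0


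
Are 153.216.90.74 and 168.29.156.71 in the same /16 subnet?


Mask: 255.255.0.0
153.216.90.74 AND mask = 153.216.0.0
168.29.156.71 AND mask = 168.29.0.0
No, different subnets (153.216.0.0 vs 168.29.0.0)


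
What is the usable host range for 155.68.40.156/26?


Network: 155.68.40.128
Broadcast: 155.68.40.191
First usable = network + 1
Last usable = broadcast - 1
Range: 155.68.40.129 to 155.68.40.190


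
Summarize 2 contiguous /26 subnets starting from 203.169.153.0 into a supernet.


Original prefix: /26
Number of subnets: 2 = 2^1
New prefix = 26 - 1 = 25
Supernet: 203.169.153.0/25


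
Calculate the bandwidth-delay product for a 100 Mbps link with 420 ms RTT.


BDP = bandwidth * RTT
= 100 Mbps * 420 ms
= 100 * 1e6 * 420 / 1000 bits
= 42000000 bits
= 5250000 bytes
= 5126.9531 KB
BDP = 42000000 bits (5250000 bytes)


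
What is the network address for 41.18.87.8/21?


IP:   00101001.00010010.01010111.00001000
Mask: 11111111.11111111.11111000.00000000
AND operation:
Net:  00101001.00010010.01010000.00000000
Network: 41.18.80.0/21


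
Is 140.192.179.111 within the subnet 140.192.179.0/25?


Subnet network: 140.192.179.0
Test IP AND mask: 140.192.179.0
Yes, 140.192.179.111 is in 140.192.179.0/25


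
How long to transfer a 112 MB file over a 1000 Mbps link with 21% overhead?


Effective throughput = 1000 * (1 - 21/100) = 790 Mbps
File size in Mb = 112 * 8 = 896 Mb
Time = 896 / 790
Time = 1.1342 seconds


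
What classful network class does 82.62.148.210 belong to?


First octet: 82
Binary: 01010010
0xxxxxxx -> Class A (1-126)
Class A, default mask 255.0.0.0 (/8)


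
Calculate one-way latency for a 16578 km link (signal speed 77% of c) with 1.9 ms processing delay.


Speed = 0.77 * 3e5 km/s = 231000 km/s
Propagation delay = 16578 / 231000 = 0.0718 s = 71.7662 ms
Processing delay = 1.9 ms
Total one-way latency = 73.6662 ms


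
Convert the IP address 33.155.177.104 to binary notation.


33 = 00100001
155 = 10011011
177 = 10110001
104 = 01101000
Binary: 00100001.10011011.10110001.01101000


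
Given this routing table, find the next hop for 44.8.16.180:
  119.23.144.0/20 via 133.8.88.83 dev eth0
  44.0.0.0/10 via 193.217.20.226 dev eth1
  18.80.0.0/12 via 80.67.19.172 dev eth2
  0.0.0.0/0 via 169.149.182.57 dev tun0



Longest prefix match for 44.8.16.180:
  /20 119.23.144.0: no
  /10 44.0.0.0: MATCH
  /12 18.80.0.0: no
  /0 0.0.0.0: MATCH
Selected: next-hop 193.217.20.226 via eth1 (matched /10)


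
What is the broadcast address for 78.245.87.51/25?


Network: 78.245.87.0/25
Host bits = 7
Set all host bits to 1:
Broadcast: 78.245.87.127


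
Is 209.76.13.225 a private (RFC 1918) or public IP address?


RFC 1918 private ranges:
  10.0.0.0/8 (10.0.0.0 - 10.255.255.255)
  172.16.0.0/12 (172.16.0.0 - 172.31.255.255)
  192.168.0.0/16 (192.168.0.0 - 192.168.255.255)
Public (not in any RFC 1918 range)


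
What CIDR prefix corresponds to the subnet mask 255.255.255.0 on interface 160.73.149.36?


Binary: 11111111.11111111.11111111.00000000
Count leading 1s
Prefix: /24


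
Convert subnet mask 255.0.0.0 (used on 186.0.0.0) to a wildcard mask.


Subnet mask: 255.0.0.0
Wildcard = 255.255.255.255 - subnet mask
255 - 255 = 0
255 - 0 = 255
255 - 0 = 255
255 - 0 = 255
Wildcard: 0.255.255.255


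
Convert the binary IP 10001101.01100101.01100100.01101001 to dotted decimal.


10001101 = 141
01100101 = 101
01100100 = 100
01101001 = 105
IP: 141.101.100.105


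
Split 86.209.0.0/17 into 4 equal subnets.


New prefix = 17 + 2 = 19
Each subnet has 8192 addresses
  86.209.0.0/19
  86.209.32.0/19
  86.209.64.0/19
  86.209.96.0/19
Subnets: 86.209.0.0/19, 86.209.32.0/19, 86.209.64.0/19, 86.209.96.0/19


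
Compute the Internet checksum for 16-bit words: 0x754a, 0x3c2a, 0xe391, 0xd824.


Sum all words (with carry folding):
+ 0x754a = 0x754a
+ 0x3c2a = 0xb174
+ 0xe391 = 0x9506
+ 0xd824 = 0x6d2b
One's complement: ~0x6d2b
Checksum = 0x92d4


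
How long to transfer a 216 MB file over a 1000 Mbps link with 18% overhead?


Effective throughput = 1000 * (1 - 18/100) = 820.0 Mbps
File size in Mb = 216 * 8 = 1728 Mb
Time = 1728 / 820.0
Time = 2.1073 seconds


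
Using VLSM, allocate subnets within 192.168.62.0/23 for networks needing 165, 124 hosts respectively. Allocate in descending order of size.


165 hosts -> /24 (254 usable): 192.168.62.0/24
124 hosts -> /25 (126 usable): 192.168.63.0/25
Allocation: 192.168.62.0/24 (165 hosts, 254 usable); 192.168.63.0/25 (124 hosts, 126 usable)
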